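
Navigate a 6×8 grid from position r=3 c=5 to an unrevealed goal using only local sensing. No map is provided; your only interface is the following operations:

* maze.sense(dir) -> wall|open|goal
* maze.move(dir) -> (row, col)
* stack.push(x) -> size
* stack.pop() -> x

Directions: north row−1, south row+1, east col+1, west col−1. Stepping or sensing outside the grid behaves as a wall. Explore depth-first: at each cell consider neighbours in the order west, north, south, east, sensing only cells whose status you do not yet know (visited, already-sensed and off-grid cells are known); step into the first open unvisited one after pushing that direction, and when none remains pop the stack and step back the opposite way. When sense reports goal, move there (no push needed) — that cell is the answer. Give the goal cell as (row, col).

==> maze.sense(west)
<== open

==> stack.push(west)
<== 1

==> maze.move(west)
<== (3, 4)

==> maze.sense(west)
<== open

==> stack.push(west)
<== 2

==> maze.move(west)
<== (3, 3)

==> maze.sense(west)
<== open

==> stack.push(west)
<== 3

==> maze.move(west)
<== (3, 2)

==> maze.sense(west)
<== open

==> stack.push(west)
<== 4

==> maze.move(west)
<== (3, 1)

==> maze.sense(west)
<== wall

==> maze.sense(north)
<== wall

==> maze.sense(south)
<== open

==> stack.push(south)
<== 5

==> maze.move(south)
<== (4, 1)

==> maze.sense(west)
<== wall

==> maze.sense(south)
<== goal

==> maze.move(south)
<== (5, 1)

Answer: (5, 1)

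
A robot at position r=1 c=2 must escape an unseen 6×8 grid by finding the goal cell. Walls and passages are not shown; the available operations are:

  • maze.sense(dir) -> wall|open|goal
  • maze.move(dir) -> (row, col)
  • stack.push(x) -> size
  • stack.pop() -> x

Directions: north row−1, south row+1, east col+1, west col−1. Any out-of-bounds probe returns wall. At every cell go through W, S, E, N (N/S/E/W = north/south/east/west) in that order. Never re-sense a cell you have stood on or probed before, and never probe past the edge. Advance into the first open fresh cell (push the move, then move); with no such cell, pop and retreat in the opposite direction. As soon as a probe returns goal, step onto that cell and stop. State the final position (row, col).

Calling maze.sense with west, and see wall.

I invoke maze.sense with south, which returns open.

I try stack.push with south, which returns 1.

I call maze.move with south, yielding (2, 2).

Calling maze.sense with west, → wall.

I use maze.sense with south, → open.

Invoking stack.push with south, and observe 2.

Invoking maze.move with south, and get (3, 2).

Next I call maze.sense with west, and see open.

I run stack.push with west, — result: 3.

Using maze.move with west, and see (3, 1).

Then maze.sense with west, → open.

Invoking stack.push with west, yielding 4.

I try maze.move with west, and get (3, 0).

I try maze.sense with south, and see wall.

Invoking maze.sense with north, : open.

Now I run stack.push with north, and get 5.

Calling maze.move with north, → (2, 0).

Now I run maze.sense with north, and get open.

Invoking stack.push with north, giving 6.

I run maze.move with north, giving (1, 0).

I invoke maze.sense with north, which returns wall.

Now I run stack.pop, → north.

I use maze.move with south, and observe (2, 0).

Then stack.pop(), — result: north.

I use maze.move with south, and see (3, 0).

I use stack.pop, and observe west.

Invoking maze.move with east, and get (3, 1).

Next I call maze.sense with south, — result: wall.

I use stack.pop(), — result: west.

Then maze.move with east, yielding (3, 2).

Using maze.sense with south, and get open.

Then stack.push with south, — result: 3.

Now I run maze.move with south, and see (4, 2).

I run maze.sense with south, → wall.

Then maze.sense with east, and observe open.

I invoke stack.push with east, — result: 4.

Next I call maze.move with east, yielding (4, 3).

I call maze.sense with south, and get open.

Invoking stack.push with south, and see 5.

I use maze.move with south, and see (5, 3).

Now I run maze.sense with east, and get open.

Then stack.push with east, and observe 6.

I try maze.move with east, and see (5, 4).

Then maze.sense with east, and see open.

Using stack.push with east, : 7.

Then maze.move with east, and observe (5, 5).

I invoke maze.sense with east, — result: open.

Using stack.push with east, and get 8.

Using maze.move with east, and see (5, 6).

Using maze.sense with east, which returns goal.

Invoking maze.move with east, — result: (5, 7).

Answer: (5, 7)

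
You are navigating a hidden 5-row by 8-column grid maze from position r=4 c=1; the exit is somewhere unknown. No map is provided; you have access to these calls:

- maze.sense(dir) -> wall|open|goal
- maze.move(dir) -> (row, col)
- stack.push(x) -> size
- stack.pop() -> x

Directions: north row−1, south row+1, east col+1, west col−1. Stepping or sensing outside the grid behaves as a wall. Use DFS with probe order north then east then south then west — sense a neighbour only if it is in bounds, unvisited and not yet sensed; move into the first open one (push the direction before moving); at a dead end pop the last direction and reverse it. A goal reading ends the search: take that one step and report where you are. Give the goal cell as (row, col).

% maze.sense north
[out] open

% stack.push north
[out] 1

% maze.move north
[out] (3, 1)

% maze.sense north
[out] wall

% maze.sense east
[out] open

% stack.push east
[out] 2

% maze.move east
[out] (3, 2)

% maze.sense north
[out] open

% stack.push north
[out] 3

% maze.move north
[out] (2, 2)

% maze.sense north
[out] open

% stack.push north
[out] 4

% maze.move north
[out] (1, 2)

% maze.sense north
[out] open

% stack.push north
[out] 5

% maze.move north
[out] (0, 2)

% maze.sense east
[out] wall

% maze.sense west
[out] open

% stack.push west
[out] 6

% maze.move west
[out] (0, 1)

% maze.sense south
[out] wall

% maze.sense west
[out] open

% stack.push west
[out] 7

% maze.move west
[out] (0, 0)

% maze.sense south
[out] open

% stack.push south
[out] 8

% maze.move south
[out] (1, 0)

% maze.sense south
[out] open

% stack.push south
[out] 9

% maze.move south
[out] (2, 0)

% maze.sense south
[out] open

% stack.push south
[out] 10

% maze.move south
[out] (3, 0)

% maze.sense south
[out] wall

% stack.pop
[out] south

% maze.move north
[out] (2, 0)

% stack.pop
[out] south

% maze.move north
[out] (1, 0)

% stack.pop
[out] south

% maze.move north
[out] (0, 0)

% stack.pop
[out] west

% maze.move east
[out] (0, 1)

% stack.pop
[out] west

% maze.move east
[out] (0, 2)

% stack.pop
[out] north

% maze.move south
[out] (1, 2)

% maze.sense east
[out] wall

% stack.pop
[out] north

% maze.move south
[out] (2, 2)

% maze.sense east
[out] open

% stack.push east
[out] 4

% maze.move east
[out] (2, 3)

% maze.sense east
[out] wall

% maze.sense south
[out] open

% stack.push south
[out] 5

% maze.move south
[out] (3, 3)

% maze.sense east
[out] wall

% maze.sense south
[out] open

% stack.push south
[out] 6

% maze.move south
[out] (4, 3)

% maze.sense east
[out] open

% stack.push east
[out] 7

% maze.move east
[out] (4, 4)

% maze.sense east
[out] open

% stack.push east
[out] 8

% maze.move east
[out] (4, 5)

% maze.sense north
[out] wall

% maze.sense east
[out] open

% stack.push east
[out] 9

% maze.move east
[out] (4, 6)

% maze.sense north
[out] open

% stack.push north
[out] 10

% maze.move north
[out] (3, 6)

% maze.sense north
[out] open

% stack.push north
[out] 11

% maze.move north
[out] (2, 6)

% maze.sense north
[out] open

% stack.push north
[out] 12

% maze.move north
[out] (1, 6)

% maze.sense north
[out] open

% stack.push north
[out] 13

% maze.move north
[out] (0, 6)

% maze.sense east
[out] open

% stack.push east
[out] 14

% maze.move east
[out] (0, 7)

% maze.sense south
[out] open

% stack.push south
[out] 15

% maze.move south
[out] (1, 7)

% maze.sense south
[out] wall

% stack.pop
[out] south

% maze.move north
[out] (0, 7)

% stack.pop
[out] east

% maze.move west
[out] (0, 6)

% maze.sense west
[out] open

% stack.push west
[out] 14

% maze.move west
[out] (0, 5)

% maze.sense south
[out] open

% stack.push south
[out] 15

% maze.move south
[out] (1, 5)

% maze.sense south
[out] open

% stack.push south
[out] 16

% maze.move south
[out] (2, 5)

% stack.pop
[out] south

% maze.move north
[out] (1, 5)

% maze.sense west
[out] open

% stack.push west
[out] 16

% maze.move west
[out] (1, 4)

% maze.sense north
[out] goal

% maze.move north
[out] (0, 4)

Answer: (0, 4)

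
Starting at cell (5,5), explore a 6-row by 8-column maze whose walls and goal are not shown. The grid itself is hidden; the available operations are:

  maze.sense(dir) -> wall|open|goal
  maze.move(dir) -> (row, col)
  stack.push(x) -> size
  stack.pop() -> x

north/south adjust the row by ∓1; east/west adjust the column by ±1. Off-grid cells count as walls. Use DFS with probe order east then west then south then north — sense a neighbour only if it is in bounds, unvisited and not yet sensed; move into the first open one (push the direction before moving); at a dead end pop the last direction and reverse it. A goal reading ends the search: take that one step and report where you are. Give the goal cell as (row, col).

Do: maze.sense[dir: east]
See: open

Do: stack.push[x: east]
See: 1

Do: maze.move[dir: east]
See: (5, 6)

Do: maze.sense[dir: east]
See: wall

Do: maze.sense[dir: north]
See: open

Do: stack.push[x: north]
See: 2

Do: maze.move[dir: north]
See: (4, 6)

Do: maze.sense[dir: east]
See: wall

Do: maze.sense[dir: west]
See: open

Do: stack.push[x: west]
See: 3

Do: maze.move[dir: west]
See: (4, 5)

Do: maze.sense[dir: west]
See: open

Do: stack.push[x: west]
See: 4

Do: maze.move[dir: west]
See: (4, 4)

Do: maze.sense[dir: west]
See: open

Do: stack.push[x: west]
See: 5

Do: maze.move[dir: west]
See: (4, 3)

Do: maze.sense[dir: west]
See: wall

Do: maze.sense[dir: south]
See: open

Do: stack.push[x: south]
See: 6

Do: maze.move[dir: south]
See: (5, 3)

Do: maze.sense[dir: east]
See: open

Do: stack.push[x: east]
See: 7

Do: maze.move[dir: east]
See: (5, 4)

Do: stack.pop[]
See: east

Do: maze.move[dir: west]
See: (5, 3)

Do: maze.sense[dir: west]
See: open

Do: stack.push[x: west]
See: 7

Do: maze.move[dir: west]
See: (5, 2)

Do: maze.sense[dir: west]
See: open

Do: stack.push[x: west]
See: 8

Do: maze.move[dir: west]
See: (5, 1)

Do: maze.sense[dir: west]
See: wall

Do: maze.sense[dir: north]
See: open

Do: stack.push[x: north]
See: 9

Do: maze.move[dir: north]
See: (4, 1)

Do: maze.sense[dir: west]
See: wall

Do: maze.sense[dir: north]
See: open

Do: stack.push[x: north]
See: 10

Do: maze.move[dir: north]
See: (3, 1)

Do: maze.sense[dir: east]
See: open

Do: stack.push[x: east]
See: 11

Do: maze.move[dir: east]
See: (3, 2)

Do: maze.sense[dir: east]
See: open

Do: stack.push[x: east]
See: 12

Do: maze.move[dir: east]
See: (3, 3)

Do: maze.sense[dir: east]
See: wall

Do: maze.sense[dir: north]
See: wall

Do: stack.pop[]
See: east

Do: maze.move[dir: west]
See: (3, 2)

Do: maze.sense[dir: north]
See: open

Do: stack.push[x: north]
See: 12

Do: maze.move[dir: north]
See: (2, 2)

Do: maze.sense[dir: west]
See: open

Do: stack.push[x: west]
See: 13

Do: maze.move[dir: west]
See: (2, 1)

Do: maze.sense[dir: west]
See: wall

Do: maze.sense[dir: north]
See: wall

Do: stack.pop[]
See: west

Do: maze.move[dir: east]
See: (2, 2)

Do: maze.sense[dir: north]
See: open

Do: stack.push[x: north]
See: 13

Do: maze.move[dir: north]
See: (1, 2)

Do: maze.sense[dir: east]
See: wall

Do: maze.sense[dir: north]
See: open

Do: stack.push[x: north]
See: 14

Do: maze.move[dir: north]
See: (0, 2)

Do: maze.sense[dir: east]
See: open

Do: stack.push[x: east]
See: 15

Do: maze.move[dir: east]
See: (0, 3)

Do: maze.sense[dir: east]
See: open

Do: stack.push[x: east]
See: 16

Do: maze.move[dir: east]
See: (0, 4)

Do: maze.sense[dir: east]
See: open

Do: stack.push[x: east]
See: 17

Do: maze.move[dir: east]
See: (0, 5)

Do: maze.sense[dir: east]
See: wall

Do: maze.sense[dir: south]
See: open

Do: stack.push[x: south]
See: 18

Do: maze.move[dir: south]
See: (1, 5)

Do: maze.sense[dir: east]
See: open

Do: stack.push[x: east]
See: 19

Do: maze.move[dir: east]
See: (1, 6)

Do: maze.sense[dir: east]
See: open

Do: stack.push[x: east]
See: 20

Do: maze.move[dir: east]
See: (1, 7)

Do: maze.sense[dir: south]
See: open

Do: stack.push[x: south]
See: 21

Do: maze.move[dir: south]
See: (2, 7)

Do: maze.sense[dir: west]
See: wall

Do: maze.sense[dir: south]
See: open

Do: stack.push[x: south]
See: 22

Do: maze.move[dir: south]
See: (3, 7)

Do: maze.sense[dir: west]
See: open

Do: stack.push[x: west]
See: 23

Do: maze.move[dir: west]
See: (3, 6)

Do: maze.sense[dir: west]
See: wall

Do: stack.pop[]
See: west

Do: maze.move[dir: east]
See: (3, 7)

Do: stack.pop[]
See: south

Do: maze.move[dir: north]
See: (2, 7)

Do: stack.pop[]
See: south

Do: maze.move[dir: north]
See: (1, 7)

Do: maze.sense[dir: north]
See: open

Do: stack.push[x: north]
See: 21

Do: maze.move[dir: north]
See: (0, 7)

Do: stack.pop[]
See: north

Do: maze.move[dir: south]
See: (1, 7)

Do: stack.pop[]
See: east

Do: maze.move[dir: west]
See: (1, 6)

Do: stack.pop[]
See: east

Do: maze.move[dir: west]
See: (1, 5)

Do: maze.sense[dir: west]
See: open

Do: stack.push[x: west]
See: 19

Do: maze.move[dir: west]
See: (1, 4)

Do: maze.sense[dir: south]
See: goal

Do: maze.move[dir: south]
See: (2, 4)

Answer: (2, 4)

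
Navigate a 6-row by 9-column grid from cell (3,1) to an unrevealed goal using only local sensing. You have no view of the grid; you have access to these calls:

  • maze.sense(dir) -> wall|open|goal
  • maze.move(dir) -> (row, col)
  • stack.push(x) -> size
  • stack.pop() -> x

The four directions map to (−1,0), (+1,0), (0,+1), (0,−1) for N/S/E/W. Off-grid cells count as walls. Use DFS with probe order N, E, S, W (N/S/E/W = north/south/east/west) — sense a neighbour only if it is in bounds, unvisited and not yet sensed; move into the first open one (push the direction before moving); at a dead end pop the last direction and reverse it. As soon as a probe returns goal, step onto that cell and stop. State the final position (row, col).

I use maze.sense on dir=north, yielding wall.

I run maze.sense on dir=east, and observe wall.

Next I call maze.sense on dir=south, → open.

Invoking stack.push on x=south, yielding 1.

Using maze.move on dir=south, and observe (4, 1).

Calling maze.sense on dir=east, yielding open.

Using stack.push on x=east, yielding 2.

I invoke maze.move on dir=east, and get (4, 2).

I invoke maze.sense on dir=east, and observe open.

Calling stack.push on x=east, — result: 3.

Invoking maze.move on dir=east, → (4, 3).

I use maze.sense on dir=north, giving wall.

Now I run maze.sense on dir=east, giving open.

Using stack.push on x=east, — result: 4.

Now I run maze.move on dir=east, and observe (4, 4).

Invoking maze.sense on dir=north, which returns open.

Now I run stack.push on x=north, — result: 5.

Invoking maze.move on dir=north, and get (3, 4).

Next I call maze.sense on dir=north, — result: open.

I run stack.push on x=north, yielding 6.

I try maze.move on dir=north, and get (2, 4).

I use maze.sense on dir=north, → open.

Calling stack.push on x=north, yielding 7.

Using maze.move on dir=north, — result: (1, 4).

Using maze.sense on dir=north, → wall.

Next I call maze.sense on dir=east, which returns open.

I run stack.push on x=east, → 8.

Now I run maze.move on dir=east, → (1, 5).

Now I run maze.sense on dir=north, and get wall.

Invoking maze.sense on dir=east, yielding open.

I try stack.push on x=east, — result: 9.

Then maze.move on dir=east, giving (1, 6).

I use maze.sense on dir=north, — result: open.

Next I call stack.push on x=north, — result: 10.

Now I run maze.move on dir=north, and observe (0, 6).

I run maze.sense on dir=east, → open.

I use stack.push on x=east, and get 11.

Now I run maze.move on dir=east, → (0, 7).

Next I call maze.sense on dir=east, and see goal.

Then maze.move on dir=east, yielding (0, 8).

Answer: (0, 8)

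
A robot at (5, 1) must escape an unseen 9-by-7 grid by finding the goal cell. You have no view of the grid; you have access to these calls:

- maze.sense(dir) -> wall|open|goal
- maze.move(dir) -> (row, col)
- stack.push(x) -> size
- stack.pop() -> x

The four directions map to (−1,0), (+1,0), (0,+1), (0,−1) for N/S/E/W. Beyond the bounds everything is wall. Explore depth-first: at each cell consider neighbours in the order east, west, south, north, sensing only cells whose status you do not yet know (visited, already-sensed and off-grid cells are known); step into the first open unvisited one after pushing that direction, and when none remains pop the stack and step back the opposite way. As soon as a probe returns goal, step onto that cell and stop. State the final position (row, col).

[in] sense dir: east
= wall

[in] sense dir: west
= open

[in] push x: west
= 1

[in] move dir: west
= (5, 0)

[in] sense dir: south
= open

[in] push x: south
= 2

[in] move dir: south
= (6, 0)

[in] sense dir: east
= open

[in] push x: east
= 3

[in] move dir: east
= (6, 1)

[in] sense dir: east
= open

[in] push x: east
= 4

[in] move dir: east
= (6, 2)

[in] sense dir: east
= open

[in] push x: east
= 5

[in] move dir: east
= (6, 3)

[in] sense dir: east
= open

[in] push x: east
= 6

[in] move dir: east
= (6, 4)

[in] sense dir: east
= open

[in] push x: east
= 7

[in] move dir: east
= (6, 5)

[in] sense dir: east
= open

[in] push x: east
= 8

[in] move dir: east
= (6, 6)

[in] sense dir: south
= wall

[in] sense dir: north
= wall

[in] pop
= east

[in] move dir: west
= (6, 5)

[in] sense dir: south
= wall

[in] sense dir: north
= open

[in] push x: north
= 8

[in] move dir: north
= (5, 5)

[in] sense dir: west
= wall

[in] sense dir: north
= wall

[in] pop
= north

[in] move dir: south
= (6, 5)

[in] pop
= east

[in] move dir: west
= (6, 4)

[in] sense dir: south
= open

[in] push x: south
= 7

[in] move dir: south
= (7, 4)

[in] sense dir: west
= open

[in] push x: west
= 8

[in] move dir: west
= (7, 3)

[in] sense dir: west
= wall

[in] sense dir: south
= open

[in] push x: south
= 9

[in] move dir: south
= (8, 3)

[in] sense dir: east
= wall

[in] sense dir: west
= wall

[in] pop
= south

[in] move dir: north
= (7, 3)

[in] pop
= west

[in] move dir: east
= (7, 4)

[in] pop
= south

[in] move dir: north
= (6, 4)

[in] pop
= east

[in] move dir: west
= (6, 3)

[in] sense dir: north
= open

[in] push x: north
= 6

[in] move dir: north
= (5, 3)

[in] sense dir: north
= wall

[in] pop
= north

[in] move dir: south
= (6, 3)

[in] pop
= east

[in] move dir: west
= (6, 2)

[in] pop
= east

[in] move dir: west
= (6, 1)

[in] sense dir: south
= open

[in] push x: south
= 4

[in] move dir: south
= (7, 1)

[in] sense dir: west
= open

[in] push x: west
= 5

[in] move dir: west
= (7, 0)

[in] sense dir: south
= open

[in] push x: south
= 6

[in] move dir: south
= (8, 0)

[in] sense dir: east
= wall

[in] pop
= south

[in] move dir: north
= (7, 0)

[in] pop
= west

[in] move dir: east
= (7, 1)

[in] pop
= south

[in] move dir: north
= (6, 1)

[in] pop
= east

[in] move dir: west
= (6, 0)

[in] pop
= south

[in] move dir: north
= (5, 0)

[in] sense dir: north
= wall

[in] pop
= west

[in] move dir: east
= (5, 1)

[in] sense dir: north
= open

[in] push x: north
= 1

[in] move dir: north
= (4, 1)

[in] sense dir: east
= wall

[in] sense dir: north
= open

[in] push x: north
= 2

[in] move dir: north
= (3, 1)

[in] sense dir: east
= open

[in] push x: east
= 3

[in] move dir: east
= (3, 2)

[in] sense dir: east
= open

[in] push x: east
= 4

[in] move dir: east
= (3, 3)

[in] sense dir: east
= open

[in] push x: east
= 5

[in] move dir: east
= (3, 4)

[in] sense dir: east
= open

[in] push x: east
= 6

[in] move dir: east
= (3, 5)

[in] sense dir: east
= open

[in] push x: east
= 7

[in] move dir: east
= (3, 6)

[in] sense dir: south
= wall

[in] sense dir: north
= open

[in] push x: north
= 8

[in] move dir: north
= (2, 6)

[in] sense dir: west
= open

[in] push x: west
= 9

[in] move dir: west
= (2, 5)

[in] sense dir: west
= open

[in] push x: west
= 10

[in] move dir: west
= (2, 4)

[in] sense dir: west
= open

[in] push x: west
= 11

[in] move dir: west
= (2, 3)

[in] sense dir: west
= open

[in] push x: west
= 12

[in] move dir: west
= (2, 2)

[in] sense dir: west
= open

[in] push x: west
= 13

[in] move dir: west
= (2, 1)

[in] sense dir: west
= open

[in] push x: west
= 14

[in] move dir: west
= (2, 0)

[in] sense dir: south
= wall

[in] sense dir: north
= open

[in] push x: north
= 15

[in] move dir: north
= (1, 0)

[in] sense dir: east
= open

[in] push x: east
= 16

[in] move dir: east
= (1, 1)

[in] sense dir: east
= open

[in] push x: east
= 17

[in] move dir: east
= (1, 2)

[in] sense dir: east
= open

[in] push x: east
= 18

[in] move dir: east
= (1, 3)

[in] sense dir: east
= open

[in] push x: east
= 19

[in] move dir: east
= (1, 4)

[in] sense dir: east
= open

[in] push x: east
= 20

[in] move dir: east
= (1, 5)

[in] sense dir: east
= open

[in] push x: east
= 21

[in] move dir: east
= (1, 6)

[in] sense dir: north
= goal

[in] move dir: north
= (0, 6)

Answer: (0, 6)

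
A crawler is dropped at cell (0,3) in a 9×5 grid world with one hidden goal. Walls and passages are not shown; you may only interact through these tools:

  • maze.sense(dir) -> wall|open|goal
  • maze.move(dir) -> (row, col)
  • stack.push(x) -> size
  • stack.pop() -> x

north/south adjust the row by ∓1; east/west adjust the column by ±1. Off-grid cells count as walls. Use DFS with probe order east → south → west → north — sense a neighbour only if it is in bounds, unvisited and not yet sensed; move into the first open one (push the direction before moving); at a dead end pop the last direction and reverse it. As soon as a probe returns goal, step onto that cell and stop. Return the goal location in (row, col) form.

Invoking sense passing dir='east', → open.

Using push passing x='east', → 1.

Invoking move passing dir='east', : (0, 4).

I call sense passing dir='south', and get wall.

Invoking pop(), yielding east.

Calling move passing dir='west', yielding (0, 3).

I call sense passing dir='south', : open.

Using push passing x='south', → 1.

I use move passing dir='south', : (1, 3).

Then sense passing dir='south', giving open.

I try push passing x='south', yielding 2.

Next I call move passing dir='south', : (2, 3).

Next I call sense passing dir='east', → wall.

I invoke sense passing dir='south', and observe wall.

Using sense passing dir='west', → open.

I use push passing x='west', and see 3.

Next I call move passing dir='west', — result: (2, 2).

I use sense passing dir='south', — result: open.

Invoking push passing x='south', and get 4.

Using move passing dir='south', and observe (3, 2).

Next I call sense passing dir='south', — result: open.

I try push passing x='south', and get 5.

Invoking move passing dir='south', which returns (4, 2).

I invoke sense passing dir='east', and see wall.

I run sense passing dir='south', → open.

I use push passing x='south', : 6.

Calling move passing dir='south', : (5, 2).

Calling sense passing dir='east', and get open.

I invoke push passing x='east', which returns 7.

Next I call move passing dir='east', and observe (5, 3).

Using sense passing dir='east', — result: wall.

Invoking sense passing dir='south', giving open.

Next I call push passing x='south', and get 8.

Next I call move passing dir='south', giving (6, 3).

I invoke sense passing dir='east', giving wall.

Using sense passing dir='south', : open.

Invoking push passing x='south', and see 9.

Now I run move passing dir='south', which returns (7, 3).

Now I run sense passing dir='east', and see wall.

Invoking sense passing dir='south', and get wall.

Now I run sense passing dir='west', giving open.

I try push passing x='west', which returns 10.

I invoke move passing dir='west', : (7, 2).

Now I run sense passing dir='south', → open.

I invoke push passing x='south', and see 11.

I try move passing dir='south', and get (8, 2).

I try sense passing dir='west', yielding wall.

I use pop, — result: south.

I invoke move passing dir='north', and observe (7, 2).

Then sense passing dir='west', — result: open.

Using push passing x='west', giving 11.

Invoking move passing dir='west', — result: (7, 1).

Invoking sense passing dir='west', → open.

Now I run push passing x='west', : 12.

Using move passing dir='west', yielding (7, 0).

I call sense passing dir='south', — result: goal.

I use move passing dir='south', and see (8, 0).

Answer: (8, 0)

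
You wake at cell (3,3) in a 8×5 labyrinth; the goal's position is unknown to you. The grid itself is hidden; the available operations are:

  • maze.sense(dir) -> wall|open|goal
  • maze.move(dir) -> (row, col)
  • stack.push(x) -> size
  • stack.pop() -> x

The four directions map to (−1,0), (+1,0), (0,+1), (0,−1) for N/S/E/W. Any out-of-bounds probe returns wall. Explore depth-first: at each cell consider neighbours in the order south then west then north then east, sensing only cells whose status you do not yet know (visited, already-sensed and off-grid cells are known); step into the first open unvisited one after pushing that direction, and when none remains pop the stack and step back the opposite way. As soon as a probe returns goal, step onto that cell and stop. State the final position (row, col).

-> maze.sense(dir→south)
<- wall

-> maze.sense(dir→west)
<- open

-> stack.push(x→west)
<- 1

-> maze.move(dir→west)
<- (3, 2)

-> maze.sense(dir→south)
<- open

-> stack.push(x→south)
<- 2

-> maze.move(dir→south)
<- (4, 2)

-> maze.sense(dir→south)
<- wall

-> maze.sense(dir→west)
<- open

-> stack.push(x→west)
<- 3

-> maze.move(dir→west)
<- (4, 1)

-> maze.sense(dir→south)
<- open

-> stack.push(x→south)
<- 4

-> maze.move(dir→south)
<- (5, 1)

-> maze.sense(dir→south)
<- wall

-> maze.sense(dir→west)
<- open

-> stack.push(x→west)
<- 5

-> maze.move(dir→west)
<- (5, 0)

-> maze.sense(dir→south)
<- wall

-> maze.sense(dir→north)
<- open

-> stack.push(x→north)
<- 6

-> maze.move(dir→north)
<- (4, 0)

-> maze.sense(dir→north)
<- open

-> stack.push(x→north)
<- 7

-> maze.move(dir→north)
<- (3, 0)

-> maze.sense(dir→north)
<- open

-> stack.push(x→north)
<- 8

-> maze.move(dir→north)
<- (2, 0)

-> maze.sense(dir→north)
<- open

-> stack.push(x→north)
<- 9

-> maze.move(dir→north)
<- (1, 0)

-> maze.sense(dir→north)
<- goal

-> maze.move(dir→north)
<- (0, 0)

Answer: (0, 0)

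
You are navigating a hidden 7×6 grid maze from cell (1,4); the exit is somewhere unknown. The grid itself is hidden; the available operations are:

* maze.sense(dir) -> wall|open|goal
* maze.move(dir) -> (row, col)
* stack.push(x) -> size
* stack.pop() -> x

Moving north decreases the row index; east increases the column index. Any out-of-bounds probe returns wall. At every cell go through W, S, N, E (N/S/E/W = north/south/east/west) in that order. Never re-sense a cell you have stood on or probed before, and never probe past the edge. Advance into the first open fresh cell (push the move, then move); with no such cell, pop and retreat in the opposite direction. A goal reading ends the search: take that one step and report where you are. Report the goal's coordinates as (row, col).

Step: maze.sense[dir=west]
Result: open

Step: stack.push[x=west]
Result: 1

Step: maze.move[dir=west]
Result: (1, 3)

Step: maze.sense[dir=west]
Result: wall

Step: maze.sense[dir=south]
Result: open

Step: stack.push[x=south]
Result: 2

Step: maze.move[dir=south]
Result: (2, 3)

Step: maze.sense[dir=west]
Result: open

Step: stack.push[x=west]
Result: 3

Step: maze.move[dir=west]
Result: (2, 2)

Step: maze.sense[dir=west]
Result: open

Step: stack.push[x=west]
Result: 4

Step: maze.move[dir=west]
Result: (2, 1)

Step: maze.sense[dir=west]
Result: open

Step: stack.push[x=west]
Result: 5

Step: maze.move[dir=west]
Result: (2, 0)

Step: maze.sense[dir=south]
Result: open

Step: stack.push[x=south]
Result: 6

Step: maze.move[dir=south]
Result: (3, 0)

Step: maze.sense[dir=south]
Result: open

Step: stack.push[x=south]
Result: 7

Step: maze.move[dir=south]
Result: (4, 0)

Step: maze.sense[dir=south]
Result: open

Step: stack.push[x=south]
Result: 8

Step: maze.move[dir=south]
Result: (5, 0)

Step: maze.sense[dir=south]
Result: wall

Step: maze.sense[dir=east]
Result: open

Step: stack.push[x=east]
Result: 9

Step: maze.move[dir=east]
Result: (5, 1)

Step: maze.sense[dir=south]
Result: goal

Step: maze.move[dir=south]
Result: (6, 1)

Answer: (6, 1)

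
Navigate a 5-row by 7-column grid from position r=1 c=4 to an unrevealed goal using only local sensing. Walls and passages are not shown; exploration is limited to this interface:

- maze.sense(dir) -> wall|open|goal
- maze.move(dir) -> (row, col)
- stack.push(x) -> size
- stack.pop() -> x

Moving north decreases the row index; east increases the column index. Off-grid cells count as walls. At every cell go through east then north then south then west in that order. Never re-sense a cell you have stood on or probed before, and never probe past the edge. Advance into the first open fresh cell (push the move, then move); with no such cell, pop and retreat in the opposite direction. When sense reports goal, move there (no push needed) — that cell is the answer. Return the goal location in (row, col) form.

! maze.sense(dir→east) => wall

! maze.sense(dir→north) => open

! stack.push(x→north) => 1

! maze.move(dir→north) => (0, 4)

! maze.sense(dir→east) => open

! stack.push(x→east) => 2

! maze.move(dir→east) => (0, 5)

! maze.sense(dir→east) => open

! stack.push(x→east) => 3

! maze.move(dir→east) => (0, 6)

! maze.sense(dir→south) => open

! stack.push(x→south) => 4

! maze.move(dir→south) => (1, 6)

! maze.sense(dir→south) => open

! stack.push(x→south) => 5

! maze.move(dir→south) => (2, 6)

! maze.sense(dir→south) => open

! stack.push(x→south) => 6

! maze.move(dir→south) => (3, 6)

! maze.sense(dir→south) => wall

! maze.sense(dir→west) => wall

! stack.pop() => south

! maze.move(dir→north) => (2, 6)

! maze.sense(dir→west) => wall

! stack.pop() => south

! maze.move(dir→north) => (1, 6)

! stack.pop() => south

! maze.move(dir→north) => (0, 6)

! stack.pop() => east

! maze.move(dir→west) => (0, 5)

! stack.pop() => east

! maze.move(dir→west) => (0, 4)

! maze.sense(dir→west) => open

! stack.push(x→west) => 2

! maze.move(dir→west) => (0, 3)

! maze.sense(dir→south) => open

! stack.push(x→south) => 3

! maze.move(dir→south) => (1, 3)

! maze.sense(dir→south) => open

! stack.push(x→south) => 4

! maze.move(dir→south) => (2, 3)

! maze.sense(dir→east) => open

! stack.push(x→east) => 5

! maze.move(dir→east) => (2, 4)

! maze.sense(dir→south) => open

! stack.push(x→south) => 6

! maze.move(dir→south) => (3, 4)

! maze.sense(dir→south) => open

! stack.push(x→south) => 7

! maze.move(dir→south) => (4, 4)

! maze.sense(dir→east) => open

! stack.push(x→east) => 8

! maze.move(dir→east) => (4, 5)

! stack.pop() => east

! maze.move(dir→west) => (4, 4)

! maze.sense(dir→west) => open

! stack.push(x→west) => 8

! maze.move(dir→west) => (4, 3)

! maze.sense(dir→north) => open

! stack.push(x→north) => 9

! maze.move(dir→north) => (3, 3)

! maze.sense(dir→west) => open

! stack.push(x→west) => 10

! maze.move(dir→west) => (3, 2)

! maze.sense(dir→north) => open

! stack.push(x→north) => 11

! maze.move(dir→north) => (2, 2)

! maze.sense(dir→north) => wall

! maze.sense(dir→west) => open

! stack.push(x→west) => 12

! maze.move(dir→west) => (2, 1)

! maze.sense(dir→north) => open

! stack.push(x→north) => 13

! maze.move(dir→north) => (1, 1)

! maze.sense(dir→north) => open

! stack.push(x→north) => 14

! maze.move(dir→north) => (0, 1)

! maze.sense(dir→east) => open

! stack.push(x→east) => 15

! maze.move(dir→east) => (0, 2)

! stack.pop() => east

! maze.move(dir→west) => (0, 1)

! maze.sense(dir→west) => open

! stack.push(x→west) => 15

! maze.move(dir→west) => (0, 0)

! maze.sense(dir→south) => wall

! stack.pop() => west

! maze.move(dir→east) => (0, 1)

! stack.pop() => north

! maze.move(dir→south) => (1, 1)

! stack.pop() => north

! maze.move(dir→south) => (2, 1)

! maze.sense(dir→south) => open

! stack.push(x→south) => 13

! maze.move(dir→south) => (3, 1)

! maze.sense(dir→south) => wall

! maze.sense(dir→west) => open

! stack.push(x→west) => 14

! maze.move(dir→west) => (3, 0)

! maze.sense(dir→north) => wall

! maze.sense(dir→south) => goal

! maze.move(dir→south) => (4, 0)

Answer: (4, 0)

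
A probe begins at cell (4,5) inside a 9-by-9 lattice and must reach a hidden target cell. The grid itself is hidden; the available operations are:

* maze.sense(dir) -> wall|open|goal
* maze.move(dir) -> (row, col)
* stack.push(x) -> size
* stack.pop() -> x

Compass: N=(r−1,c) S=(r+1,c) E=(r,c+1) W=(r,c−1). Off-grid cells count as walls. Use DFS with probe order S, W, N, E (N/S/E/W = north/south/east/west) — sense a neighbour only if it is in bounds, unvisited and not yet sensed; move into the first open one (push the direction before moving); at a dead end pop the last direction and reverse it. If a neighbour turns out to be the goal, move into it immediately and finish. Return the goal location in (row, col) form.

Step: maze.sense[dir→south]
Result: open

Step: stack.push[x→south]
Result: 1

Step: maze.move[dir→south]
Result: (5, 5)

Step: maze.sense[dir→south]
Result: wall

Step: maze.sense[dir→west]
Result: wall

Step: maze.sense[dir→east]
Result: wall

Step: stack.pop[]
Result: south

Step: maze.move[dir→north]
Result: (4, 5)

Step: maze.sense[dir→west]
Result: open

Step: stack.push[x→west]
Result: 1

Step: maze.move[dir→west]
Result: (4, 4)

Step: maze.sense[dir→west]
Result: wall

Step: maze.sense[dir→north]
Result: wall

Step: stack.pop[]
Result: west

Step: maze.move[dir→east]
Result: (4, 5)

Step: maze.sense[dir→north]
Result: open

Step: stack.push[x→north]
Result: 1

Step: maze.move[dir→north]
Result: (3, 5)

Step: maze.sense[dir→north]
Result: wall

Step: maze.sense[dir→east]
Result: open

Step: stack.push[x→east]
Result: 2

Step: maze.move[dir→east]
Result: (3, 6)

Step: maze.sense[dir→south]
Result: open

Step: stack.push[x→south]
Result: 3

Step: maze.move[dir→south]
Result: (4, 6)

Step: maze.sense[dir→east]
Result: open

Step: stack.push[x→east]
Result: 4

Step: maze.move[dir→east]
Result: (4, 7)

Step: maze.sense[dir→south]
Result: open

Step: stack.push[x→south]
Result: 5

Step: maze.move[dir→south]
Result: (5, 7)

Step: maze.sense[dir→south]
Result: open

Step: stack.push[x→south]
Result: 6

Step: maze.move[dir→south]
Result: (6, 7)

Step: maze.sense[dir→south]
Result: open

Step: stack.push[x→south]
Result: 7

Step: maze.move[dir→south]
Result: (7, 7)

Step: maze.sense[dir→south]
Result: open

Step: stack.push[x→south]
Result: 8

Step: maze.move[dir→south]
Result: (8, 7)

Step: maze.sense[dir→west]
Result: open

Step: stack.push[x→west]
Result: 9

Step: maze.move[dir→west]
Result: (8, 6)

Step: maze.sense[dir→west]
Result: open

Step: stack.push[x→west]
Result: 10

Step: maze.move[dir→west]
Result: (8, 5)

Step: maze.sense[dir→west]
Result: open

Step: stack.push[x→west]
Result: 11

Step: maze.move[dir→west]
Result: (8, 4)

Step: maze.sense[dir→west]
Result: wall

Step: maze.sense[dir→north]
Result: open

Step: stack.push[x→north]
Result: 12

Step: maze.move[dir→north]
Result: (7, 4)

Step: maze.sense[dir→west]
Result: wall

Step: maze.sense[dir→north]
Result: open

Step: stack.push[x→north]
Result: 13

Step: maze.move[dir→north]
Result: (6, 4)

Step: maze.sense[dir→west]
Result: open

Step: stack.push[x→west]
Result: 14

Step: maze.move[dir→west]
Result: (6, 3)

Step: maze.sense[dir→west]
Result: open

Step: stack.push[x→west]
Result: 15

Step: maze.move[dir→west]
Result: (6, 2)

Step: maze.sense[dir→south]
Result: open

Step: stack.push[x→south]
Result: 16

Step: maze.move[dir→south]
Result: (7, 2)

Step: maze.sense[dir→south]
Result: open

Step: stack.push[x→south]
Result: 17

Step: maze.move[dir→south]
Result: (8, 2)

Step: maze.sense[dir→west]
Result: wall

Step: stack.pop[]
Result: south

Step: maze.move[dir→north]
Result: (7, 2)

Step: maze.sense[dir→west]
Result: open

Step: stack.push[x→west]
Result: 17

Step: maze.move[dir→west]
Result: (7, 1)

Step: maze.sense[dir→west]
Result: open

Step: stack.push[x→west]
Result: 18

Step: maze.move[dir→west]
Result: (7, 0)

Step: maze.sense[dir→south]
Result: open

Step: stack.push[x→south]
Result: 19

Step: maze.move[dir→south]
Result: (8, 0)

Step: stack.pop[]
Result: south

Step: maze.move[dir→north]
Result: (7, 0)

Step: maze.sense[dir→north]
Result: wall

Step: stack.pop[]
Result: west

Step: maze.move[dir→east]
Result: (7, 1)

Step: maze.sense[dir→north]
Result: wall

Step: stack.pop[]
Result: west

Step: maze.move[dir→east]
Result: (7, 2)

Step: stack.pop[]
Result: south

Step: maze.move[dir→north]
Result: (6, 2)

Step: maze.sense[dir→north]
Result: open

Step: stack.push[x→north]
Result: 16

Step: maze.move[dir→north]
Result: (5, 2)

Step: maze.sense[dir→west]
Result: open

Step: stack.push[x→west]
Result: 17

Step: maze.move[dir→west]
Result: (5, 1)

Step: maze.sense[dir→west]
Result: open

Step: stack.push[x→west]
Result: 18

Step: maze.move[dir→west]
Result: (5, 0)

Step: maze.sense[dir→north]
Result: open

Step: stack.push[x→north]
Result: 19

Step: maze.move[dir→north]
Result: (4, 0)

Step: maze.sense[dir→north]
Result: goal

Step: maze.move[dir→north]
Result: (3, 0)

Answer: (3, 0)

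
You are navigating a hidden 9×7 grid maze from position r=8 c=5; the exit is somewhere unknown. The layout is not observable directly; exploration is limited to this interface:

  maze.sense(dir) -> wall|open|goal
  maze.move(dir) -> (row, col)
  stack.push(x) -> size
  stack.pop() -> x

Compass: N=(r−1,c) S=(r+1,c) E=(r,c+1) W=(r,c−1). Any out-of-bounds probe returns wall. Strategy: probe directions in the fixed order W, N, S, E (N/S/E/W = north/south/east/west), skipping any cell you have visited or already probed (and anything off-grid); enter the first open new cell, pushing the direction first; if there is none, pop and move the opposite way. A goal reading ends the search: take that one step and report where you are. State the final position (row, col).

Act: sense[west]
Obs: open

Act: push[west]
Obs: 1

Act: move[west]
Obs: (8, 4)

Act: sense[west]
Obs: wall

Act: sense[north]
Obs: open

Act: push[north]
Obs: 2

Act: move[north]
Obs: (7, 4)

Act: sense[west]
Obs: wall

Act: sense[north]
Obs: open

Act: push[north]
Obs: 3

Act: move[north]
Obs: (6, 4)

Act: sense[west]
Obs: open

Act: push[west]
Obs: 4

Act: move[west]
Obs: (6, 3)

Act: sense[west]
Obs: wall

Act: sense[north]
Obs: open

Act: push[north]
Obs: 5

Act: move[north]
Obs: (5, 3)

Act: sense[west]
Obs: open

Act: push[west]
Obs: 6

Act: move[west]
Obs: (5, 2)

Act: sense[west]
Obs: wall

Act: sense[north]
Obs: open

Act: push[north]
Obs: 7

Act: move[north]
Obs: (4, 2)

Act: sense[west]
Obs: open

Act: push[west]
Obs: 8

Act: move[west]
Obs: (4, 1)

Act: sense[west]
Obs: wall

Act: sense[north]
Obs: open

Act: push[north]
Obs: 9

Act: move[north]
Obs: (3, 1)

Act: sense[west]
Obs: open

Act: push[west]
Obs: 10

Act: move[west]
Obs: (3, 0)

Act: sense[north]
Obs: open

Act: push[north]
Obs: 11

Act: move[north]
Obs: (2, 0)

Act: sense[north]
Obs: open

Act: push[north]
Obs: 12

Act: move[north]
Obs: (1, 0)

Act: sense[north]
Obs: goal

Act: move[north]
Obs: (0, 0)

Answer: (0, 0)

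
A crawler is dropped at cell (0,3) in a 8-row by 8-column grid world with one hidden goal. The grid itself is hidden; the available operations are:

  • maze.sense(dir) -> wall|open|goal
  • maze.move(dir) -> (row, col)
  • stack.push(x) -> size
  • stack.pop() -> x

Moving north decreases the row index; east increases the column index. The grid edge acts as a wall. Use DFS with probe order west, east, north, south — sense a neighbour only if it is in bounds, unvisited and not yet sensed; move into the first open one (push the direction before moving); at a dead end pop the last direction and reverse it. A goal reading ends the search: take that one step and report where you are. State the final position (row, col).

// 1. maze.sense(dir→west) == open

// 2. stack.push(x→west) == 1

// 3. maze.move(dir→west) == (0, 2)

// 4. maze.sense(dir→west) == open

// 5. stack.push(x→west) == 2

// 6. maze.move(dir→west) == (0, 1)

// 7. maze.sense(dir→west) == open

// 8. stack.push(x→west) == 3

// 9. maze.move(dir→west) == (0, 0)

// 10. maze.sense(dir→south) == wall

// 11. stack.pop() == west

// 12. maze.move(dir→east) == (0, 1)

// 13. maze.sense(dir→south) == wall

// 14. stack.pop() == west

// 15. maze.move(dir→east) == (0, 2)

// 16. maze.sense(dir→south) == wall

// 17. stack.pop() == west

// 18. maze.move(dir→east) == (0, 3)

// 19. maze.sense(dir→east) == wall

// 20. maze.sense(dir→south) == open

// 21. stack.push(x→south) == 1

// 22. maze.move(dir→south) == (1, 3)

// 23. maze.sense(dir→east) == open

// 24. stack.push(x→east) == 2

// 25. maze.move(dir→east) == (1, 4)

// 26. maze.sense(dir→east) == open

// 27. stack.push(x→east) == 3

// 28. maze.move(dir→east) == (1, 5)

// 29. maze.sense(dir→east) == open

// 30. stack.push(x→east) == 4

// 31. maze.move(dir→east) == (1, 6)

// 32. maze.sense(dir→east) == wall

// 33. maze.sense(dir→north) == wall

// 34. maze.sense(dir→south) == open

// 35. stack.push(x→south) == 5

// 36. maze.move(dir→south) == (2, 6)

// 37. maze.sense(dir→west) == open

// 38. stack.push(x→west) == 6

// 39. maze.move(dir→west) == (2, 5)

// 40. maze.sense(dir→west) == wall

// 41. maze.sense(dir→south) == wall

// 42. stack.pop() == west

// 43. maze.move(dir→east) == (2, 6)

// 44. maze.sense(dir→east) == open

// 45. stack.push(x→east) == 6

// 46. maze.move(dir→east) == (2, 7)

// 47. maze.sense(dir→south) == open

// 48. stack.push(x→south) == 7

// 49. maze.move(dir→south) == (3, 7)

// 50. maze.sense(dir→west) == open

// 51. stack.push(x→west) == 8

// 52. maze.move(dir→west) == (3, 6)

// 53. maze.sense(dir→south) == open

// 54. stack.push(x→south) == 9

// 55. maze.move(dir→south) == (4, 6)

// 56. maze.sense(dir→west) == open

// 57. stack.push(x→west) == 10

// 58. maze.move(dir→west) == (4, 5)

// 59. maze.sense(dir→west) == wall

// 60. maze.sense(dir→south) == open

// 61. stack.push(x→south) == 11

// 62. maze.move(dir→south) == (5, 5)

// 63. maze.sense(dir→west) == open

// 64. stack.push(x→west) == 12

// 65. maze.move(dir→west) == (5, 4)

// 66. maze.sense(dir→west) == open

// 67. stack.push(x→west) == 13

// 68. maze.move(dir→west) == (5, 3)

// 69. maze.sense(dir→west) == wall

// 70. maze.sense(dir→north) == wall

// 71. maze.sense(dir→south) == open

// 72. stack.push(x→south) == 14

// 73. maze.move(dir→south) == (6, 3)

// 74. maze.sense(dir→west) == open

// 75. stack.push(x→west) == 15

// 76. maze.move(dir→west) == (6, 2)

// 77. maze.sense(dir→west) == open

// 78. stack.push(x→west) == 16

// 79. maze.move(dir→west) == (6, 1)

// 80. maze.sense(dir→west) == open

// 81. stack.push(x→west) == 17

// 82. maze.move(dir→west) == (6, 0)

// 83. maze.sense(dir→north) == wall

// 84. maze.sense(dir→south) == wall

// 85. stack.pop() == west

// 86. maze.move(dir→east) == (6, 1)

// 87. maze.sense(dir→north) == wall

// 88. maze.sense(dir→south) == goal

// 89. maze.move(dir→south) == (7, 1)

Answer: (7, 1)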